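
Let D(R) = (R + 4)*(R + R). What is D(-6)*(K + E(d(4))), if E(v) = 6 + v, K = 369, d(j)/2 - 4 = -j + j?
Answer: 9192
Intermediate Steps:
d(j) = 8 (d(j) = 8 + 2*(-j + j) = 8 + 2*0 = 8 + 0 = 8)
D(R) = 2*R*(4 + R) (D(R) = (4 + R)*(2*R) = 2*R*(4 + R))
D(-6)*(K + E(d(4))) = (2*(-6)*(4 - 6))*(369 + (6 + 8)) = (2*(-6)*(-2))*(369 + 14) = 24*383 = 9192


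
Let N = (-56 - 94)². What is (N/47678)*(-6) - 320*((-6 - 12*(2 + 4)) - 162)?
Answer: 1830767700/23839 ≈ 76797.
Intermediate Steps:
N = 22500 (N = (-150)² = 22500)
(N/47678)*(-6) - 320*((-6 - 12*(2 + 4)) - 162) = (22500/47678)*(-6) - 320*((-6 - 12*(2 + 4)) - 162) = (22500*(1/47678))*(-6) - 320*((-6 - 12*6) - 162) = (11250/23839)*(-6) - 320*((-6 - 72) - 162) = -67500/23839 - 320*(-78 - 162) = -67500/23839 - 320*(-240) = -67500/23839 - 1*(-76800) = -67500/23839 + 76800 = 1830767700/23839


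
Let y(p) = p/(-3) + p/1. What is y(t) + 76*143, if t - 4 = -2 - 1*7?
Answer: 32594/3 ≈ 10865.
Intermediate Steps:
t = -5 (t = 4 + (-2 - 1*7) = 4 + (-2 - 7) = 4 - 9 = -5)
y(p) = 2*p/3 (y(p) = p*(-⅓) + p*1 = -p/3 + p = 2*p/3)
y(t) + 76*143 = (⅔)*(-5) + 76*143 = -10/3 + 10868 = 32594/3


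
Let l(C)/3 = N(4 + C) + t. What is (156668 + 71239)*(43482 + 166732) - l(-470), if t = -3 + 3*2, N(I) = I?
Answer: 47909243487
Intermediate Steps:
t = 3 (t = -3 + 6 = 3)
l(C) = 21 + 3*C (l(C) = 3*((4 + C) + 3) = 3*(7 + C) = 21 + 3*C)
(156668 + 71239)*(43482 + 166732) - l(-470) = (156668 + 71239)*(43482 + 166732) - (21 + 3*(-470)) = 227907*210214 - (21 - 1410) = 47909242098 - 1*(-1389) = 47909242098 + 1389 = 47909243487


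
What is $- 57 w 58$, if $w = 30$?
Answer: $-99180$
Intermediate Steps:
$- 57 w 58 = \left(-57\right) 30 \cdot 58 = \left(-1710\right) 58 = -99180$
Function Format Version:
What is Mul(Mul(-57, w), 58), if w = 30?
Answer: -99180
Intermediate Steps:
Mul(Mul(-57, w), 58) = Mul(Mul(-57, 30), 58) = Mul(-1710, 58) = -99180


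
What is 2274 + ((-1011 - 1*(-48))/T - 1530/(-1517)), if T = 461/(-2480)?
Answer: 5213957748/699337 ≈ 7455.6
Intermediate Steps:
T = -461/2480 (T = 461*(-1/2480) = -461/2480 ≈ -0.18589)
2274 + ((-1011 - 1*(-48))/T - 1530/(-1517)) = 2274 + ((-1011 - 1*(-48))/(-461/2480) - 1530/(-1517)) = 2274 + ((-1011 + 48)*(-2480/461) - 1530*(-1/1517)) = 2274 + (-963*(-2480/461) + 1530/1517) = 2274 + (2388240/461 + 1530/1517) = 2274 + 3623665410/699337 = 5213957748/699337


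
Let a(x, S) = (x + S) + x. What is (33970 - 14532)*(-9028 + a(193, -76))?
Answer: -169460484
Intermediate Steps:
a(x, S) = S + 2*x (a(x, S) = (S + x) + x = S + 2*x)
(33970 - 14532)*(-9028 + a(193, -76)) = (33970 - 14532)*(-9028 + (-76 + 2*193)) = 19438*(-9028 + (-76 + 386)) = 19438*(-9028 + 310) = 19438*(-8718) = -169460484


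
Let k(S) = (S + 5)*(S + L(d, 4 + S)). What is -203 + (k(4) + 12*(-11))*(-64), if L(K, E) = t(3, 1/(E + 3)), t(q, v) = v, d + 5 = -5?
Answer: 64775/11 ≈ 5888.6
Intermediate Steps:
d = -10 (d = -5 - 5 = -10)
L(K, E) = 1/(3 + E) (L(K, E) = 1/(E + 3) = 1/(3 + E))
k(S) = (5 + S)*(S + 1/(7 + S)) (k(S) = (S + 5)*(S + 1/(3 + (4 + S))) = (5 + S)*(S + 1/(7 + S)))
-203 + (k(4) + 12*(-11))*(-64) = -203 + ((5 + 4 + 4*(5 + 4)*(7 + 4))/(7 + 4) + 12*(-11))*(-64) = -203 + ((5 + 4 + 4*9*11)/11 - 132)*(-64) = -203 + ((5 + 4 + 396)/11 - 132)*(-64) = -203 + ((1/11)*405 - 132)*(-64) = -203 + (405/11 - 132)*(-64) = -203 - 1047/11*(-64) = -203 + 67008/11 = 64775/11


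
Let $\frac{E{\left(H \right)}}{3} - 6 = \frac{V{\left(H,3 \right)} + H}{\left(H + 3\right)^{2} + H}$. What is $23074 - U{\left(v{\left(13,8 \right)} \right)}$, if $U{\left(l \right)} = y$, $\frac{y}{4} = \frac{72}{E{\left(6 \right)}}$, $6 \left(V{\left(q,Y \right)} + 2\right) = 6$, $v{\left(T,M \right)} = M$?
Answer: $\frac{12151646}{527} \approx 23058.0$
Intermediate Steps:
$V{\left(q,Y \right)} = -1$ ($V{\left(q,Y \right)} = -2 + \frac{1}{6} \cdot 6 = -2 + 1 = -1$)
$E{\left(H \right)} = 18 + \frac{3 \left(-1 + H\right)}{H + \left(3 + H\right)^{2}}$ ($E{\left(H \right)} = 18 + 3 \frac{-1 + H}{\left(H + 3\right)^{2} + H} = 18 + 3 \frac{-1 + H}{\left(3 + H\right)^{2} + H} = 18 + 3 \frac{-1 + H}{H + \left(3 + H\right)^{2}} = 18 + \frac{3 \left(-1 + H\right)}{H + \left(3 + H\right)^{2}}$)
$y = \frac{8352}{527}$ ($y = 4 \frac{72}{3 \frac{1}{6 + \left(3 + 6\right)^{2}} \left(-1 + 6 \left(3 + 6\right)^{2} + 7 \cdot 6\right)} = 4 \frac{72}{3 \frac{1}{6 + 9^{2}} \left(-1 + 6 \cdot 9^{2} + 42\right)} = 4 \frac{72}{3 \frac{1}{6 + 81} \left(-1 + 6 \cdot 81 + 42\right)} = 4 \frac{72}{3 \cdot \frac{1}{87} \left(-1 + 486 + 42\right)} = 4 \frac{72}{3 \cdot \frac{1}{87} \cdot 527} = 4 \frac{72}{\frac{527}{29}} = 4 \cdot 72 \cdot \frac{29}{527} = 4 \cdot \frac{2088}{527} = \frac{8352}{527} \approx 15.848$)
$U{\left(l \right)} = \frac{8352}{527}$
$23074 - U{\left(v{\left(13,8 \right)} \right)} = 23074 - \frac{8352}{527} = \frac{12151646}{527}$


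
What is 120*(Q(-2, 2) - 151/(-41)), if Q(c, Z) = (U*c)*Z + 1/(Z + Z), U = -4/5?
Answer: 35094/41 ≈ 855.95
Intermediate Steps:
U = -⅘ (U = -4*⅕ = -⅘ ≈ -0.80000)
Q(c, Z) = 1/(2*Z) - 4*Z*c/5 (Q(c, Z) = (-4*c/5)*Z + 1/(Z + Z) = -4*Z*c/5 + 1/(2*Z) = 1/(2*Z) - 4*Z*c/5)
120*(Q(-2, 2) - 151/(-41)) = 120*((⅒)*(5 - 8*(-2)*2²)/2 - 151/(-41)) = 120*((⅒)*(½)*(5 - 8*(-2)*4) - 151*(-1/41)) = 120*((⅒)*(½)*(5 + 64) + 151/41) = 120*((⅒)*(½)*69 + 151/41) = 120*(69/20 + 151/41) = 120*(5849/820) = 35094/41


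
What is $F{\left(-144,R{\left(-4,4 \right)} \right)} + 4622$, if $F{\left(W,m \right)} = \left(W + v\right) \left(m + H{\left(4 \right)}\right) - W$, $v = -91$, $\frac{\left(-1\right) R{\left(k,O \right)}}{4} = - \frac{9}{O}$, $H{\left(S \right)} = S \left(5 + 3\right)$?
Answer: $-4869$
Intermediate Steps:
$H{\left(S \right)} = 8 S$ ($H{\left(S \right)} = S 8 = 8 S$)
$R{\left(k,O \right)} = \frac{36}{O}$ ($R{\left(k,O \right)} = - 4 \left(- \frac{9}{O}\right) = \frac{36}{O}$)
$F{\left(W,m \right)} = - W + \left(-91 + W\right) \left(32 + m\right)$ ($F{\left(W,m \right)} = \left(W - 91\right) \left(m + 8 \cdot 4\right) - W = \left(-91 + W\right) \left(m + 32\right) - W = \left(-91 + W\right) \left(32 + m\right) - W = - W + \left(-91 + W\right) \left(32 + m\right)$)
$F{\left(-144,R{\left(-4,4 \right)} \right)} + 4622 = \left(-2912 - 91 \cdot \frac{36}{4} + 31 \left(-144\right) - 144 \cdot \frac{36}{4}\right) + 4622 = \left(-2912 - 91 \cdot 36 \cdot \frac{1}{4} - 4464 - 144 \cdot 36 \cdot \frac{1}{4}\right) + 4622 = \left(-2912 - 819 - 4464 - 1296\right) + 4622 = -9491 + 4622 = -4869$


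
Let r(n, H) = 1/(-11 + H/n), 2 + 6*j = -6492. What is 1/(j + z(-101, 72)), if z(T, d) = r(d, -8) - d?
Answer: -300/346327 ≈ -0.00086623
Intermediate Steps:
j = -3247/3 (j = -⅓ + (⅙)*(-6492) = -⅓ - 1082 = -3247/3 ≈ -1082.3)
z(T, d) = -d + d/(-8 - 11*d) (z(T, d) = d/(-8 - 11*d) - d = -d + d/(-8 - 11*d))
1/(j + z(-101, 72)) = 1/(-3247/3 + 72*(-9 - 11*72)/(8 + 11*72)) = 1/(-3247/3 + 72*(-9 - 792)/(8 + 792)) = 1/(-3247/3 + 72*(-801)/800) = 1/(-3247/3 + 72*(1/800)*(-801)) = 1/(-3247/3 - 7209/100) = 1/(-346327/300) = -300/346327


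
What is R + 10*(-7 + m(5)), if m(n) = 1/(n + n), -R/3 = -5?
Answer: -54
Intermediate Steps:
R = 15 (R = -3*(-5) = 15)
m(n) = 1/(2*n)
R + 10*(-7 + m(5)) = 15 + 10*(-7 + (½)/5) = 15 + 10*(-7 + (½)*(⅕)) = 15 + 10*(-7 + ⅒) = 15 + 10*(-69/10) = 15 - 69 = -54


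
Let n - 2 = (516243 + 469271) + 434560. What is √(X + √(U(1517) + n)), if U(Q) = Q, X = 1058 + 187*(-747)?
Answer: √(-138631 + √1421593) ≈ 370.73*I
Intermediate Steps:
X = -138631 (X = 1058 - 139689 = -138631)
n = 1420076 (n = 2 + ((516243 + 469271) + 434560) = 2 + (985514 + 434560) = 2 + 1420074 = 1420076)
√(X + √(U(1517) + n)) = √(-138631 + √(1517 + 1420076)) = √(-138631 + √1421593)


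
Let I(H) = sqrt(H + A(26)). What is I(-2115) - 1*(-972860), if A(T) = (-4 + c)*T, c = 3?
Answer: 972860 + I*sqrt(2141) ≈ 9.7286e+5 + 46.271*I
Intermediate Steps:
A(T) = -T (A(T) = (-4 + 3)*T = -T)
I(H) = sqrt(-26 + H) (I(H) = sqrt(H - 1*26) = sqrt(H - 26) = sqrt(-26 + H))
I(-2115) - 1*(-972860) = sqrt(-26 - 2115) - 1*(-972860) = sqrt(-2141) + 972860 = I*sqrt(2141) + 972860 = 972860 + I*sqrt(2141)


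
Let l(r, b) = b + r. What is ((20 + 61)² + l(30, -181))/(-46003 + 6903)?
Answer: -641/3910 ≈ -0.16394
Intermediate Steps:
((20 + 61)² + l(30, -181))/(-46003 + 6903) = ((20 + 61)² + (-181 + 30))/(-46003 + 6903) = (81² - 151)/(-39100) = (6561 - 151)*(-1/39100) = 6410*(-1/39100) = -641/3910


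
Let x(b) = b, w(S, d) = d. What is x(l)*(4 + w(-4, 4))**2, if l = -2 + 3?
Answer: 64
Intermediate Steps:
l = 1
x(l)*(4 + w(-4, 4))**2 = 1*(4 + 4)**2 = 1*8**2 = 1*64 = 64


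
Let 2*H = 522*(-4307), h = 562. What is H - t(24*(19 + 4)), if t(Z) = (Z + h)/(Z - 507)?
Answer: -50586829/45 ≈ -1.1242e+6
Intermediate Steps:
t(Z) = (562 + Z)/(-507 + Z) (t(Z) = (Z + 562)/(Z - 507) = (562 + Z)/(-507 + Z))
H = -1124127 (H = (522*(-4307))/2 = (1/2)*(-2248254) = -1124127)
H - t(24*(19 + 4)) = -1124127 - (562 + 24*(19 + 4))/(-507 + 24*(19 + 4)) = -1124127 - (562 + 24*23)/(-507 + 24*23) = -1124127 - (562 + 552)/(-507 + 552) = -1124127 - 1114/45 = -50586829/45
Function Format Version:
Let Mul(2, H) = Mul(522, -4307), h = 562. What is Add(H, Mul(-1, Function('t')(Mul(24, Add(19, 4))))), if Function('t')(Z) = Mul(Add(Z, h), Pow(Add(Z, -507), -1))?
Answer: Rational(-50586829, 45) ≈ -1.1242e+6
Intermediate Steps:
Function('t')(Z) = Mul(Pow(Add(-507, Z), -1), Add(562, Z)) (Function('t')(Z) = Mul(Add(Z, 562), Pow(Add(Z, -507), -1)) = Mul(Add(562, Z), Pow(Add(-507, Z), -1)) = Mul(Pow(Add(-507, Z), -1), Add(562, Z)))
H = -1124127 (H = Mul(Rational(1, 2), Mul(522, -4307)) = Mul(Rational(1, 2), -2248254) = -1124127)
Add(H, Mul(-1, Function('t')(Mul(24, Add(19, 4))))) = Add(-1124127, Mul(-1, Mul(Pow(Add(-507, Mul(24, Add(19, 4))), -1), Add(562, Mul(24, Add(19, 4)))))) = Add(-1124127, Mul(-1, Mul(Pow(Add(-507, Mul(24, 23)), -1), Add(562, Mul(24, 23))))) = Add(-1124127, Mul(-1, Mul(Pow(Add(-507, 552), -1), Add(562, 552)))) = Add(-1124127, Mul(-1, Mul(Pow(45, -1), 1114))) = Add(-1124127, Mul(-1, Mul(Rational(1, 45), 1114))) = Add(-1124127, Mul(-1, Rational(1114, 45))) = Add(-1124127, Rational(-1114, 45)) = Rational(-50586829, 45)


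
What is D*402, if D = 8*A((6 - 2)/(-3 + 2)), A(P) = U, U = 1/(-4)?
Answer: -804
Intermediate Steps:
U = -¼ ≈ -0.25000
A(P) = -¼
D = -2 (D = 8*(-¼) = -2)
D*402 = -2*402 = -804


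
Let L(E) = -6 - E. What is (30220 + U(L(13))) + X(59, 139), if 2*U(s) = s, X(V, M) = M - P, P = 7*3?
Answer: 60657/2 ≈ 30329.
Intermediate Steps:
P = 21
X(V, M) = -21 + M (X(V, M) = M - 1*21 = M - 21 = -21 + M)
U(s) = s/2
(30220 + U(L(13))) + X(59, 139) = (30220 + (-6 - 1*13)/2) + (-21 + 139) = (30220 + (-6 - 13)/2) + 118 = (30220 + (½)*(-19)) + 118 = (30220 - 19/2) + 118 = 60421/2 + 118 = 60657/2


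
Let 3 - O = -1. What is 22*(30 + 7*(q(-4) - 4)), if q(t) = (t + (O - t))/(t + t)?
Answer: -33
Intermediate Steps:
O = 4 (O = 3 - 1*(-1) = 3 + 1 = 4)
q(t) = 2/t (q(t) = (t + (4 - t))/(t + t) = 4/((2*t)) = 4*(1/(2*t)) = 2/t)
22*(30 + 7*(q(-4) - 4)) = 22*(30 + 7*(2/(-4) - 4)) = 22*(30 + 7*(2*(-1/4) - 4)) = 22*(30 + 7*(-1/2 - 4)) = 22*(30 + 7*(-9/2)) = 22*(30 - 63/2) = 22*(-3/2) = -33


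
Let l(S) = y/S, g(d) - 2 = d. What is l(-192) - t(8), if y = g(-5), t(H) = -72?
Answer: 4609/64 ≈ 72.016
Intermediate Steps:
g(d) = 2 + d
y = -3 (y = 2 - 5 = -3)
l(S) = -3/S
l(-192) - t(8) = -3/(-192) - 1*(-72) = -3*(-1/192) + 72 = 1/64 + 72 = 4609/64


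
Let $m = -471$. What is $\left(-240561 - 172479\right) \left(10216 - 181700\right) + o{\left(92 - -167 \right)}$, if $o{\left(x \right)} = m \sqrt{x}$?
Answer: $70829751360 - 471 \sqrt{259} \approx 7.083 \cdot 10^{10}$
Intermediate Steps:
$o{\left(x \right)} = - 471 \sqrt{x}$
$\left(-240561 - 172479\right) \left(10216 - 181700\right) + o{\left(92 - -167 \right)} = \left(-240561 - 172479\right) \left(10216 - 181700\right) - 471 \sqrt{92 - -167} = \left(-413040\right) \left(-171484\right) - 471 \sqrt{92 + 167} = 70829751360 - 471 \sqrt{259}$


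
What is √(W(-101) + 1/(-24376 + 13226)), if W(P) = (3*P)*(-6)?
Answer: √9040731754/2230 ≈ 42.638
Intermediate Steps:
W(P) = -18*P
√(W(-101) + 1/(-24376 + 13226)) = √(-18*(-101) + 1/(-24376 + 13226)) = √(1818 + 1/(-11150)) = √(1818 - 1/11150) = √(20270699/11150) = √9040731754/2230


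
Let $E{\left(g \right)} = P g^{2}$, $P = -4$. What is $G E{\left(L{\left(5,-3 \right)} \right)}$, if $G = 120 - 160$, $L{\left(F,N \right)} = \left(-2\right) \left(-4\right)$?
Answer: $10240$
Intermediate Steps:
$L{\left(F,N \right)} = 8$
$E{\left(g \right)} = - 4 g^{2}$
$G = -40$ ($G = 120 - 160 = -40$)
$G E{\left(L{\left(5,-3 \right)} \right)} = - 40 \left(- 4 \cdot 8^{2}\right) = - 40 \left(\left(-4\right) 64\right) = \left(-40\right) \left(-256\right) = 10240$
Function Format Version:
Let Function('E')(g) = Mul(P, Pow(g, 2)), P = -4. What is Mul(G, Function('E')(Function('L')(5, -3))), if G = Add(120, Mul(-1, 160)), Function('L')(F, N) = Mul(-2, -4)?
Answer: 10240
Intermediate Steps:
Function('L')(F, N) = 8
Function('E')(g) = Mul(-4, Pow(g, 2))
G = -40 (G = Add(120, -160) = -40)
Mul(G, Function('E')(Function('L')(5, -3))) = Mul(-40, Mul(-4, Pow(8, 2))) = Mul(-40, Mul(-4, 64)) = Mul(-40, -256) = 10240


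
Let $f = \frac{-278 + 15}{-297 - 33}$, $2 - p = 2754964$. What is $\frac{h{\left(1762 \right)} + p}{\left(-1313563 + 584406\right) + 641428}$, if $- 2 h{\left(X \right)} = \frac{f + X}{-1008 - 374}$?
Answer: $\frac{2512855357717}{80019375480} \approx 31.403$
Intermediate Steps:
$p = -2754962$ ($p = 2 - 2754964 = -2754962$)
$f = \frac{263}{330}$ ($f = - \frac{263}{-330} = \left(-263\right) \left(- \frac{1}{330}\right) = \frac{263}{330} \approx 0.79697$)
$h{\left(X \right)} = \frac{263}{912120} + \frac{X}{2764}$ ($h{\left(X \right)} = - \frac{\left(\frac{263}{330} + X\right) \frac{1}{-1008 - 374}}{2} = - \frac{\left(\frac{263}{330} + X\right) \frac{1}{-1382}}{2} = - \frac{\left(\frac{263}{330} + X\right) \left(- \frac{1}{1382}\right)}{2} = - \frac{- \frac{263}{456060} - \frac{X}{1382}}{2} = \frac{263}{912120} + \frac{X}{2764}$)
$\frac{h{\left(1762 \right)} + p}{\left(-1313563 + 584406\right) + 641428} = \frac{\left(\frac{263}{912120} + \frac{1}{2764} \cdot 1762\right) - 2754962}{\left(-1313563 + 584406\right) + 641428} = \frac{\left(\frac{263}{912120} + \frac{881}{1382}\right) - 2754962}{-729157 + 641428} = \frac{\frac{581723}{912120} - 2754962}{-87729} = \left(- \frac{2512855357717}{912120}\right) \left(- \frac{1}{87729}\right) = \frac{2512855357717}{80019375480}$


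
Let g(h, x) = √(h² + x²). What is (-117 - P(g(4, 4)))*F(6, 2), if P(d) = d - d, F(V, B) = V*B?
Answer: -1404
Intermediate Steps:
F(V, B) = B*V
P(d) = 0
(-117 - P(g(4, 4)))*F(6, 2) = (-117 - 1*0)*(2*6) = (-117 + 0)*12 = -117*12 = -1404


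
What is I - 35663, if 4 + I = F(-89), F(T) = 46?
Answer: -35621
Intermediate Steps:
I = 42 (I = -4 + 46 = 42)
I - 35663 = 42 - 35663 = -35621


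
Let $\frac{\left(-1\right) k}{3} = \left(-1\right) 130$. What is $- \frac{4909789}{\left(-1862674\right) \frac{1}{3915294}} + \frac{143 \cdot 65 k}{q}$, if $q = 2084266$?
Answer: $\frac{10016602357509844164}{970577021821} \approx 1.032 \cdot 10^{7}$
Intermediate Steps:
$k = 390$ ($k = - 3 \left(\left(-1\right) 130\right) = \left(-3\right) \left(-130\right) = 390$)
$- \frac{4909789}{\left(-1862674\right) \frac{1}{3915294}} + \frac{143 \cdot 65 k}{q} = - \frac{4909789}{\left(-1862674\right) \frac{1}{3915294}} + \frac{143 \cdot 65 \cdot 390}{2084266} = - \frac{4909789}{\left(-1862674\right) \frac{1}{3915294}} + 9295 \cdot 390 \cdot \frac{1}{2084266} = - \frac{4909789}{- \frac{931337}{1957647}} + 3625050 \cdot \frac{1}{2084266} = \left(-4909789\right) \left(- \frac{1957647}{931337}\right) + \frac{1812525}{1042133} = \frac{9611633706483}{931337} + \frac{1812525}{1042133} = \frac{10016602357509844164}{970577021821}$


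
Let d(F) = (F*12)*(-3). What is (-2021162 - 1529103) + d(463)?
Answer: -3566933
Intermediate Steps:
d(F) = -36*F (d(F) = (12*F)*(-3) = -36*F)
(-2021162 - 1529103) + d(463) = (-2021162 - 1529103) - 36*463 = -3550265 - 16668 = -3566933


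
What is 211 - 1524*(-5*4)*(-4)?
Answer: -121709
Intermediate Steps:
211 - 1524*(-5*4)*(-4) = 211 - (-30480)*(-4) = 211 - 1524*80 = 211 - 121920 = -121709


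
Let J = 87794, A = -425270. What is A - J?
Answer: -513064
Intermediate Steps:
A - J = -425270 - 1*87794 = -425270 - 87794 = -513064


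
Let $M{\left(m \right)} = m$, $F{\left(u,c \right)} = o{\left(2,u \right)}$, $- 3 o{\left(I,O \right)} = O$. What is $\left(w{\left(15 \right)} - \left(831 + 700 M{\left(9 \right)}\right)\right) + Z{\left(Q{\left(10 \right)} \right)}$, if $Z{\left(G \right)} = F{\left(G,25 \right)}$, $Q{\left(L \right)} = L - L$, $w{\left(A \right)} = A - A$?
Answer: $-7131$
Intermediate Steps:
$o{\left(I,O \right)} = - \frac{O}{3}$
$w{\left(A \right)} = 0$
$F{\left(u,c \right)} = - \frac{u}{3}$
$Q{\left(L \right)} = 0$
$Z{\left(G \right)} = - \frac{G}{3}$
$\left(w{\left(15 \right)} - \left(831 + 700 M{\left(9 \right)}\right)\right) + Z{\left(Q{\left(10 \right)} \right)} = \left(0 - 7131\right) - 0 = \left(0 - 7131\right) + 0 = -7131 + 0 = -7131$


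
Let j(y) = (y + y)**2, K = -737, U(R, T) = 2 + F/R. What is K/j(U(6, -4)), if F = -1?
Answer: -603/11 ≈ -54.818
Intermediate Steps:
U(R, T) = 2 - 1/R
j(y) = 4*y**2 (j(y) = (2*y)**2 = 4*y**2)
K/j(U(6, -4)) = -737*1/(4*(2 - 1/6)**2) = -737/(4*(11/6)**2) = -737/(4*(121/36)) = -737/121/9 = -737*9/121 = -603/11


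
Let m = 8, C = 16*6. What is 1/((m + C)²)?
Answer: 1/10816 ≈ 9.2456e-5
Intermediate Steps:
C = 96
1/((m + C)²) = 1/((8 + 96)²) = 1/(104²) = 1/10816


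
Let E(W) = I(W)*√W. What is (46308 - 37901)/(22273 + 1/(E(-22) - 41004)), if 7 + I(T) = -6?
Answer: 314827872142867846/834086022191047103 - 109291*I*√22/834086022191047103 ≈ 0.37745 - 6.1459e-13*I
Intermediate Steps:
I(T) = -13 (I(T) = -7 - 6 = -13)
E(W) = -13*√W
(46308 - 37901)/(22273 + 1/(E(-22) - 41004)) = (46308 - 37901)/(22273 + 1/(-13*I*√22 - 41004)) = 8407/(22273 + 1/(-13*I*√22 - 41004)) = 8407/(22273 + 1/(-41004 - 13*I*√22))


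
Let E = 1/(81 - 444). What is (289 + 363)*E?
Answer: -652/363 ≈ -1.7961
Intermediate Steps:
E = -1/363 (E = 1/(-363) = -1/363 ≈ -0.0027548)
(289 + 363)*E = (289 + 363)*(-1/363) = 652*(-1/363) = -652/363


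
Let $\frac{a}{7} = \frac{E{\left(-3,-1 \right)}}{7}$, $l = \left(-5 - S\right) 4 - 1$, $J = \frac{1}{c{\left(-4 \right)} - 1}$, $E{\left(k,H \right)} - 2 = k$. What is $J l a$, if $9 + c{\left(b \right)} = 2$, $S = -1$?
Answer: $- \frac{17}{8} \approx -2.125$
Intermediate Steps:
$E{\left(k,H \right)} = 2 + k$
$c{\left(b \right)} = -7$ ($c{\left(b \right)} = -9 + 2 = -7$)
$J = - \frac{1}{8}$ ($J = \frac{1}{-7 - 1} = \frac{1}{-8} = - \frac{1}{8} \approx -0.125$)
$l = -17$ ($l = \left(-5 - -1\right) 4 - 1 = \left(-5 + 1\right) 4 - 1 = \left(-4\right) 4 - 1 = -16 - 1 = -17$)
$a = -1$ ($a = 7 \frac{2 - 3}{7} = 7 \left(\left(-1\right) \frac{1}{7}\right) = 7 \left(- \frac{1}{7}\right) = -1$)
$J l a = \left(- \frac{1}{8}\right) \left(-17\right) \left(-1\right) = \frac{17}{8} \left(-1\right) = - \frac{17}{8}$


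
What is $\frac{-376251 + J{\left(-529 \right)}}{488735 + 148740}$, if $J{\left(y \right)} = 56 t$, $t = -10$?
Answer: $- \frac{376811}{637475} \approx -0.5911$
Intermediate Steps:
$J{\left(y \right)} = -560$ ($J{\left(y \right)} = 56 \left(-10\right) = -560$)
$\frac{-376251 + J{\left(-529 \right)}}{488735 + 148740} = \frac{-376251 - 560}{488735 + 148740} = - \frac{376811}{637475}$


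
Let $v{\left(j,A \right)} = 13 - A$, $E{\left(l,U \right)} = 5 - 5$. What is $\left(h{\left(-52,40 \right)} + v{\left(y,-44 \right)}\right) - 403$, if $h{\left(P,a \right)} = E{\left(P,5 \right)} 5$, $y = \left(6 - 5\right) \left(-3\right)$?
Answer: $-346$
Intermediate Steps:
$y = -3$ ($y = 1 \left(-3\right) = -3$)
$E{\left(l,U \right)} = 0$
$h{\left(P,a \right)} = 0$ ($h{\left(P,a \right)} = 0 \cdot 5 = 0$)
$\left(h{\left(-52,40 \right)} + v{\left(y,-44 \right)}\right) - 403 = \left(0 + \left(13 - -44\right)\right) - 403 = \left(0 + \left(13 + 44\right)\right) - 403 = \left(0 + 57\right) - 403 = 57 - 403 = -346$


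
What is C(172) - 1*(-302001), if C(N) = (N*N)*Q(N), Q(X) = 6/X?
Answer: 303033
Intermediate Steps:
C(N) = 6*N (C(N) = (N*N)*(6/N) = N²*(6/N) = 6*N)
C(172) - 1*(-302001) = 6*172 - 1*(-302001) = 1032 + 302001 = 303033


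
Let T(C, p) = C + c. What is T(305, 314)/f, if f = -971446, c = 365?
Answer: -335/485723 ≈ -0.00068969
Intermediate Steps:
T(C, p) = 365 + C (T(C, p) = C + 365 = 365 + C)
T(305, 314)/f = (365 + 305)/(-971446) = 670*(-1/971446) = -335/485723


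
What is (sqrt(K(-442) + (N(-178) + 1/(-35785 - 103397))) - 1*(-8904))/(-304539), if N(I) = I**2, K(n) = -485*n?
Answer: -2968/101513 - sqrt(4766466832337514)/42386347098 ≈ -0.030866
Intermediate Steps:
(sqrt(K(-442) + (N(-178) + 1/(-35785 - 103397))) - 1*(-8904))/(-304539) = (sqrt(-485*(-442) + ((-178)**2 + 1/(-35785 - 103397))) - 1*(-8904))/(-304539) = (sqrt(214370 + (31684 + 1/(-139182))) + 8904)*(-1/304539) = (sqrt(214370 + (31684 - 1/139182)) + 8904)*(-1/304539) = (sqrt(214370 + 4409842487/139182) + 8904)*(-1/304539) = (sqrt(34246287827/139182) + 8904)*(-1/304539) = (sqrt(4766466832337514)/139182 + 8904)*(-1/304539) = (8904 + sqrt(4766466832337514)/139182)*(-1/304539) = -2968/101513 - sqrt(4766466832337514)/42386347098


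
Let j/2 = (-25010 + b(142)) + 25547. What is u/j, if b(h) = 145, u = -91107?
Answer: -91107/1364 ≈ -66.794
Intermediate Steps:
j = 1364 (j = 2*((-25010 + 145) + 25547) = 2*(-24865 + 25547) = 2*682 = 1364)
u/j = -91107/1364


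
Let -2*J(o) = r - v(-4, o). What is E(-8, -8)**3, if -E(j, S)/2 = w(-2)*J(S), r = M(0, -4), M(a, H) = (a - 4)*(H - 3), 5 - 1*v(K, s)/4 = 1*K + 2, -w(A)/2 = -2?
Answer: 0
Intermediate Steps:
w(A) = 4 (w(A) = -2*(-2) = 4)
v(K, s) = 12 - 4*K (v(K, s) = 20 - 4*(1*K + 2) = 20 - 4*(K + 2) = 20 - 4*(2 + K) = 20 + (-8 - 4*K) = 12 - 4*K)
M(a, H) = (-4 + a)*(-3 + H)
r = 28 (r = 12 - 4*(-4) - 3*0 - 4*0 = 12 + 16 + 0 + 0 = 28)
J(o) = 0 (J(o) = -(28 - (12 - 4*(-4)))/2 = -(28 - (12 + 16))/2 = -(28 - 1*28)/2 = -(28 - 28)/2 = -1/2*0 = 0)
E(j, S) = 0 (E(j, S) = -8*0 = -2*0 = 0)
E(-8, -8)**3 = 0**3 = 0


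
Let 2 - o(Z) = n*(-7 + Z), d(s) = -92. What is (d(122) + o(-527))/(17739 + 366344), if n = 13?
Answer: 6852/384083 ≈ 0.017840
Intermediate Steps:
o(Z) = 93 - 13*Z (o(Z) = 2 - 13*(-7 + Z) = 2 - (-91 + 13*Z) = 2 + (91 - 13*Z) = 93 - 13*Z)
(d(122) + o(-527))/(17739 + 366344) = (-92 + (93 - 13*(-527)))/(17739 + 366344) = (-92 + (93 + 6851))/384083 = (-92 + 6944)*(1/384083) = 6852*(1/384083) = 6852/384083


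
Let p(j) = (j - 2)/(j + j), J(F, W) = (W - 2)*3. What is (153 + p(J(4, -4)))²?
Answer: 1909924/81 ≈ 23579.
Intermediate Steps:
J(F, W) = -6 + 3*W (J(F, W) = (-2 + W)*3 = -6 + 3*W)
p(j) = (-2 + j)/(2*j) (p(j) = (-2 + j)/((2*j)) = (-2 + j)*(1/(2*j)) = (-2 + j)/(2*j))
(153 + p(J(4, -4)))² = (153 + (-2 + (-6 + 3*(-4)))/(2*(-6 + 3*(-4))))² = (153 + (-2 + (-6 - 12))/(2*(-6 - 12)))² = (153 + (½)*(-2 - 18)/(-18))² = (153 + (½)*(-1/18)*(-20))² = (153 + 5/9)² = (1382/9)² = 1909924/81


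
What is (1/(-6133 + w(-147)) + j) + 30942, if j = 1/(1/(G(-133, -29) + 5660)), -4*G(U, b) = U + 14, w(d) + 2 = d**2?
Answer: 1133679401/30948 ≈ 36632.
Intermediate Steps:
w(d) = -2 + d**2
G(U, b) = -7/2 - U/4 (G(U, b) = -(U + 14)/4 = -(14 + U)/4 = -7/2 - U/4)
j = 22759/4 (j = 1/(1/((-7/2 - 1/4*(-133)) + 5660)) = 1/(1/((-7/2 + 133/4) + 5660)) = 1/(1/(119/4 + 5660)) = 1/(1/(22759/4)) = 1/(4/22759) = 22759/4 ≈ 5689.8)
(1/(-6133 + w(-147)) + j) + 30942 = (1/(-6133 + (-2 + (-147)**2)) + 22759/4) + 30942 = (1/(-6133 + (-2 + 21609)) + 22759/4) + 30942 = (1/(-6133 + 21607) + 22759/4) + 30942 = (1/15474 + 22759/4) + 30942 = 176086385/30948 + 30942 = 1133679401/30948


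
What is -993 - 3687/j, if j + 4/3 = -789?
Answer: -2343342/2371 ≈ -988.33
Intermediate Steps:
j = -2371/3 (j = -4/3 - 789 = -2371/3 ≈ -790.33)
-993 - 3687/j = -993 - 3687/(-2371/3) = -993 - 3687*(-3/2371) = -993 + 11061/2371 = -2343342/2371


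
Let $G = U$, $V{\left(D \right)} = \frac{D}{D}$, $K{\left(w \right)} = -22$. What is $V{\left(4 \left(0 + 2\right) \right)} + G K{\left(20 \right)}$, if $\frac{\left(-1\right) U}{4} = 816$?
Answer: $71809$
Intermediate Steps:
$U = -3264$ ($U = \left(-4\right) 816 = -3264$)
$V{\left(D \right)} = 1$
$G = -3264$
$V{\left(4 \left(0 + 2\right) \right)} + G K{\left(20 \right)} = 1 - -71808 = 1 + 71808 = 71809$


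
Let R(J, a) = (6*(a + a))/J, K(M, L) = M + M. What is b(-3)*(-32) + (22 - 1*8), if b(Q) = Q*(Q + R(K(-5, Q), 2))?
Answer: -2522/5 ≈ -504.40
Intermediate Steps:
K(M, L) = 2*M
R(J, a) = 12*a/J (R(J, a) = (6*(2*a))/J = (12*a)/J = 12*a/J)
b(Q) = Q*(-12/5 + Q) (b(Q) = Q*(Q + 12*2/(2*(-5))) = Q*(Q + 12*2/(-10)) = Q*(Q + 12*2*(-⅒)) = Q*(Q - 12/5) = Q*(-12/5 + Q))
b(-3)*(-32) + (22 - 1*8) = ((⅕)*(-3)*(-12 + 5*(-3)))*(-32) + (22 - 1*8) = ((⅕)*(-3)*(-12 - 15))*(-32) + (22 - 8) = ((⅕)*(-3)*(-27))*(-32) + 14 = (81/5)*(-32) + 14 = -2592/5 + 14 = -2522/5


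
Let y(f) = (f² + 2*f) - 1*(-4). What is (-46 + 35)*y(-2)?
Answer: -44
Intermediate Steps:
y(f) = 4 + f² + 2*f (y(f) = (f² + 2*f) + 4 = 4 + f² + 2*f)
(-46 + 35)*y(-2) = (-46 + 35)*(4 + (-2)² + 2*(-2)) = -11*(4 + 4 - 4) = -11*4 = -44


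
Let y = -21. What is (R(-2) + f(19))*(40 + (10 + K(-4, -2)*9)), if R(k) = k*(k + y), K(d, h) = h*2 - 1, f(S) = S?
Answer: 325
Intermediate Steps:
K(d, h) = -1 + 2*h (K(d, h) = 2*h - 1 = -1 + 2*h)
R(k) = k*(-21 + k) (R(k) = k*(k - 21) = k*(-21 + k))
(R(-2) + f(19))*(40 + (10 + K(-4, -2)*9)) = (-2*(-21 - 2) + 19)*(40 + (10 + (-1 + 2*(-2))*9)) = (-2*(-23) + 19)*(40 + (10 + (-1 - 4)*9)) = (46 + 19)*(40 + (10 - 5*9)) = 65*(40 + (10 - 45)) = 65*(40 - 35) = 65*5 = 325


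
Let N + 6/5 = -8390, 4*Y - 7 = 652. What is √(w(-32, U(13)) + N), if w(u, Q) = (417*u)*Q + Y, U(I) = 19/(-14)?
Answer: √48427995/70 ≈ 99.415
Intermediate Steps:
Y = 659/4 (Y = 7/4 + (¼)*652 = 7/4 + 163 = 659/4 ≈ 164.75)
U(I) = -19/14 (U(I) = 19*(-1/14) = -19/14)
N = -41956/5 (N = -6/5 - 8390 = -41956/5 ≈ -8391.2)
w(u, Q) = 659/4 + 417*Q*u (w(u, Q) = (417*u)*Q + 659/4 = 417*Q*u + 659/4 = 659/4 + 417*Q*u)
√(w(-32, U(13)) + N) = √((659/4 + 417*(-19/14)*(-32)) - 41956/5) = √((659/4 + 126768/7) - 41956/5) = √(511685/28 - 41956/5) = √(1383657/140) = √48427995/70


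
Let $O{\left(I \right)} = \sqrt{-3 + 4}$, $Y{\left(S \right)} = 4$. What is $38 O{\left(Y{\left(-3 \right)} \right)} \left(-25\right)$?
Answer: $-950$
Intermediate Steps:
$O{\left(I \right)} = 1$ ($O{\left(I \right)} = \sqrt{1} = 1$)
$38 O{\left(Y{\left(-3 \right)} \right)} \left(-25\right) = 38 \cdot 1 \left(-25\right) = 38 \left(-25\right) = -950$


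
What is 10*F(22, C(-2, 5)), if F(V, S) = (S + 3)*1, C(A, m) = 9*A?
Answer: -150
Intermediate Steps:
F(V, S) = 3 + S (F(V, S) = (3 + S)*1 = 3 + S)
10*F(22, C(-2, 5)) = 10*(3 + 9*(-2)) = 10*(3 - 18) = 10*(-15) = -150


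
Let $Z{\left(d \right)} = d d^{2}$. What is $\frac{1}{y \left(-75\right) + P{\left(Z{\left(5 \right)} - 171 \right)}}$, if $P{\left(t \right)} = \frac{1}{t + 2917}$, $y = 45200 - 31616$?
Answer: $- \frac{2871}{2924974799} \approx -9.8155 \cdot 10^{-7}$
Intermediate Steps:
$Z{\left(d \right)} = d^{3}$
$y = 13584$
$P{\left(t \right)} = \frac{1}{2917 + t}$
$\frac{1}{y \left(-75\right) + P{\left(Z{\left(5 \right)} - 171 \right)}} = \frac{1}{13584 \left(-75\right) + \frac{1}{2917 + \left(5^{3} - 171\right)}} = \frac{1}{-1018800 + \frac{1}{2917 + \left(125 - 171\right)}} = \frac{1}{-1018800 + \frac{1}{2917 - 46}} = \frac{1}{-1018800 + \frac{1}{2871}} = \frac{1}{- \frac{2924974799}{2871}} = - \frac{2871}{2924974799}$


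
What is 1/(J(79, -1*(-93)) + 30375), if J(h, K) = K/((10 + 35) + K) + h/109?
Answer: 5014/152307263 ≈ 3.2920e-5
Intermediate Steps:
J(h, K) = h/109 + K/(45 + K) (J(h, K) = K/(45 + K) + h*(1/109) = K/(45 + K) + h/109 = h/109 + K/(45 + K))
1/(J(79, -1*(-93)) + 30375) = 1/((45*79 + 109*(-1*(-93)) - 1*(-93)*79)/(109*(45 - 1*(-93))) + 30375) = 1/((3555 + 109*93 + 93*79)/(109*(45 + 93)) + 30375) = 1/((1/109)*(3555 + 10137 + 7347)/138 + 30375) = 1/((1/109)*(1/138)*21039 + 30375) = 1/(7013/5014 + 30375) = 1/(152307263/5014) = 5014/152307263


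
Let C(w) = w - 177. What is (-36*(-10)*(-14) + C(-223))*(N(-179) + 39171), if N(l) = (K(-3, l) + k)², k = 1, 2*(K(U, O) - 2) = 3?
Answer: -213200400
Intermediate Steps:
K(U, O) = 7/2 (K(U, O) = 2 + (½)*3 = 2 + 3/2 = 7/2)
C(w) = -177 + w
N(l) = 81/4 (N(l) = (7/2 + 1)² = (9/2)² = 81/4)
(-36*(-10)*(-14) + C(-223))*(N(-179) + 39171) = (-36*(-10)*(-14) + (-177 - 223))*(81/4 + 39171) = (360*(-14) - 400)*(156765/4) = (-5040 - 400)*(156765/4) = -5440*156765/4 = -213200400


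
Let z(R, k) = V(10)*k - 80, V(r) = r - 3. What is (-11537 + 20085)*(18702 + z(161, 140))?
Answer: 167557896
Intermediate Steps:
V(r) = -3 + r
z(R, k) = -80 + 7*k (z(R, k) = (-3 + 10)*k - 80 = 7*k - 80 = -80 + 7*k)
(-11537 + 20085)*(18702 + z(161, 140)) = (-11537 + 20085)*(18702 + (-80 + 7*140)) = 8548*(18702 + (-80 + 980)) = 8548*(18702 + 900) = 8548*19602 = 167557896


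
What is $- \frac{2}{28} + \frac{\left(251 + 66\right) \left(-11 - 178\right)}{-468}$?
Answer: $\frac{46573}{364} \approx 127.95$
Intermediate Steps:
$- \frac{2}{28} + \frac{\left(251 + 66\right) \left(-11 - 178\right)}{-468} = \left(-2\right) \frac{1}{28} + 317 \left(-189\right) \left(- \frac{1}{468}\right) = - \frac{1}{14} - - \frac{6657}{52} = - \frac{1}{14} + \frac{6657}{52} = \frac{46573}{364}$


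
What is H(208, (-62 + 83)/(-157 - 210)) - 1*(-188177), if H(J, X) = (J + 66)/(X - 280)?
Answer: 19340919679/102781 ≈ 1.8818e+5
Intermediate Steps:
H(J, X) = (66 + J)/(-280 + X)
H(208, (-62 + 83)/(-157 - 210)) - 1*(-188177) = (66 + 208)/(-280 + (-62 + 83)/(-157 - 210)) - 1*(-188177) = 274/(-280 + 21/(-367)) + 188177 = 274/(-280 + 21*(-1/367)) + 188177 = 274/(-280 - 21/367) + 188177 = 274/(-102781/367) + 188177 = -367/102781*274 + 188177 = -100558/102781 + 188177 = 19340919679/102781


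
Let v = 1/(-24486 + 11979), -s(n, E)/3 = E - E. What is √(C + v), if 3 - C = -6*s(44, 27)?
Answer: 4*√29328915/12507 ≈ 1.7320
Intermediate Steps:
s(n, E) = 0 (s(n, E) = -3*(E - E) = -3*0 = 0)
v = -1/12507 (v = 1/(-12507) = -1/12507 ≈ -7.9955e-5)
C = 3 (C = 3 - (-6)*0 = 3 - 1*0 = 3 + 0 = 3)
√(C + v) = √(3 - 1/12507) = √(37520/12507) = 4*√29328915/12507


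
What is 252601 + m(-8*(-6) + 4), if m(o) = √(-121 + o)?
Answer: 252601 + I*√69 ≈ 2.526e+5 + 8.3066*I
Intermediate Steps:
252601 + m(-8*(-6) + 4) = 252601 + √(-121 + (-8*(-6) + 4)) = 252601 + √(-121 + (48 + 4)) = 252601 + √(-121 + 52) = 252601 + √(-69) = 252601 + I*√69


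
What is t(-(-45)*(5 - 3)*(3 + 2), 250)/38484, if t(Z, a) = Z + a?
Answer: 175/9621 ≈ 0.018189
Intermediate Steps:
t(-(-45)*(5 - 3)*(3 + 2), 250)/38484 = (-(-45)*(5 - 3)*(3 + 2) + 250)/38484 = (-(-45)*2*5 + 250)*(1/38484) = (-(-45)*10 + 250)*(1/38484) = (-5*(-90) + 250)*(1/38484) = (450 + 250)*(1/38484) = 700*(1/38484) = 175/9621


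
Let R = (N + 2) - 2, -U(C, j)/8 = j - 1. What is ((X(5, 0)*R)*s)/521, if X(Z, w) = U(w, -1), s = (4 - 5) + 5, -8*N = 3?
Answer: -24/521 ≈ -0.046065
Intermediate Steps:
N = -3/8 (N = -1/8*3 = -3/8 ≈ -0.37500)
U(C, j) = 8 - 8*j (U(C, j) = -8*(j - 1) = -8*(-1 + j) = 8 - 8*j)
s = 4 (s = -1 + 5 = 4)
X(Z, w) = 16 (X(Z, w) = 8 - 8*(-1) = 8 + 8 = 16)
R = -3/8 (R = (-3/8 + 2) - 2 = 13/8 - 2 = -3/8 ≈ -0.37500)
((X(5, 0)*R)*s)/521 = ((16*(-3/8))*4)/521 = -6*4*(1/521) = -24*1/521 = -24/521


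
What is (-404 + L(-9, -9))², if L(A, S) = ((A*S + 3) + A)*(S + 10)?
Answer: 108241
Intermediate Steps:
L(A, S) = (10 + S)*(3 + A + A*S) (L(A, S) = ((3 + A*S) + A)*(10 + S) = (3 + A + A*S)*(10 + S) = (10 + S)*(3 + A + A*S))
(-404 + L(-9, -9))² = (-404 + (30 + 3*(-9) + 10*(-9) - 9*(-9)² + 11*(-9)*(-9)))² = (-404 + (30 - 27 - 90 - 9*81 + 891))² = (-404 + (30 - 27 - 90 - 729 + 891))² = (-404 + 75)² = (-329)² = 108241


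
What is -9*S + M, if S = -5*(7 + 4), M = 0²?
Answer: 495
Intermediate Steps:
M = 0
S = -55 (S = -5*11 = -55)
-9*S + M = -9*(-55) + 0 = 495 + 0 = 495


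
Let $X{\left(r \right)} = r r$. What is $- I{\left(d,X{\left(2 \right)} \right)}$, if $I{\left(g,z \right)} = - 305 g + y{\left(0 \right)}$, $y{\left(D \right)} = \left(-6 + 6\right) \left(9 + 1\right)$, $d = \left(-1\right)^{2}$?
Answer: $305$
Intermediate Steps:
$X{\left(r \right)} = r^{2}$
$d = 1$
$y{\left(D \right)} = 0$ ($y{\left(D \right)} = 0 \cdot 10 = 0$)
$I{\left(g,z \right)} = - 305 g$ ($I{\left(g,z \right)} = - 305 g + 0 = - 305 g$)
$- I{\left(d,X{\left(2 \right)} \right)} = - \left(-305\right) 1 = \left(-1\right) \left(-305\right) = 305$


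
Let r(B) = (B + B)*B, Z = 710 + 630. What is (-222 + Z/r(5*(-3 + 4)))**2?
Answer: 952576/25 ≈ 38103.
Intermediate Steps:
Z = 1340
r(B) = 2*B**2 (r(B) = (2*B)*B = 2*B**2)
(-222 + Z/r(5*(-3 + 4)))**2 = (-222 + 1340/((2*(5*(-3 + 4))**2)))**2 = (-222 + 1340/((2*(5*1)**2)))**2 = (-222 + 1340/((2*5**2)))**2 = (-222 + 1340/((2*25)))**2 = (-222 + 1340/50)**2 = (-222 + 1340*(1/50))**2 = (-222 + 134/5)**2 = (-976/5)**2 = 952576/25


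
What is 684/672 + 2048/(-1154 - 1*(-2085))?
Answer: 23965/7448 ≈ 3.2176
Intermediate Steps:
684/672 + 2048/(-1154 - 1*(-2085)) = 684*(1/672) + 2048/(-1154 + 2085) = 57/56 + 2048/931 = 23965/7448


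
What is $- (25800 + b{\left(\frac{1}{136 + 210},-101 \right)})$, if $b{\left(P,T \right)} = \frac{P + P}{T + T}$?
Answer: $- \frac{901606799}{34946} \approx -25800.0$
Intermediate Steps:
$b{\left(P,T \right)} = \frac{P}{T}$ ($b{\left(P,T \right)} = \frac{2 P}{2 T} = 2 P \frac{1}{2 T} = \frac{P}{T}$)
$- (25800 + b{\left(\frac{1}{136 + 210},-101 \right)}) = - (25800 + \frac{1}{\left(136 + 210\right) \left(-101\right)}) = - (25800 + \frac{1}{346} \left(- \frac{1}{101}\right)) = - (25800 - \frac{1}{34946}) = \left(-1\right) \frac{901606799}{34946} = - \frac{901606799}{34946}$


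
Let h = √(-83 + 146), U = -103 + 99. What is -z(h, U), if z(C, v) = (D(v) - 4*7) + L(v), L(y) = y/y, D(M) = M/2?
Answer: 29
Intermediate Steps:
U = -4
D(M) = M/2 (D(M) = M*(½) = M/2)
h = 3*√7 (h = √63 = 3*√7 ≈ 7.9373)
L(y) = 1
z(C, v) = -27 + v/2 (z(C, v) = (v/2 - 4*7) + 1 = (v/2 - 28) + 1 = (-28 + v/2) + 1 = -27 + v/2)
-z(h, U) = -(-27 + (½)*(-4)) = -(-27 - 2) = -1*(-29) = 29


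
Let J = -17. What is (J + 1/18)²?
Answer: 93025/324 ≈ 287.11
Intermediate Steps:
(J + 1/18)² = (-17 + 1/18)² = (-305/18)² = 93025/324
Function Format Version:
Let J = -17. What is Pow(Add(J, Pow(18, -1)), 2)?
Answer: Rational(93025, 324) ≈ 287.11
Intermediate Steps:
Pow(Add(J, Pow(18, -1)), 2) = Pow(Add(-17, Pow(18, -1)), 2) = Pow(Add(-17, Rational(1, 18)), 2) = Pow(Rational(-305, 18), 2) = Rational(93025, 324)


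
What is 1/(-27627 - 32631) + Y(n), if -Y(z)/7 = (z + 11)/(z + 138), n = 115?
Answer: -4831619/1385934 ≈ -3.4862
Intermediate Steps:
Y(z) = -7*(11 + z)/(138 + z) (Y(z) = -7*(z + 11)/(z + 138) = -7*(11 + z)/(138 + z))
1/(-27627 - 32631) + Y(n) = 1/(-27627 - 32631) + 7*(-11 - 1*115)/(138 + 115) = 1/(-60258) + 7*(-11 - 115)/253 = -1/60258 + 7*(1/253)*(-126) = -1/60258 - 882/253 = -4831619/1385934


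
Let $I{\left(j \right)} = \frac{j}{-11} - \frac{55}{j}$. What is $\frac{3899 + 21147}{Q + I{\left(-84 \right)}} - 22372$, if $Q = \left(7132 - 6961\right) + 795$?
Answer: $- \frac{20117138636}{900245} \approx -22346.0$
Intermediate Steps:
$I{\left(j \right)} = - \frac{55}{j} - \frac{j}{11}$ ($I{\left(j \right)} = j \left(- \frac{1}{11}\right) - \frac{55}{j} = - \frac{j}{11} - \frac{55}{j} = - \frac{55}{j} - \frac{j}{11}$)
$Q = 966$ ($Q = 171 + 795 = 966$)
$\frac{3899 + 21147}{Q + I{\left(-84 \right)}} - 22372 = \frac{3899 + 21147}{966 - \left(- \frac{84}{11} + \frac{55}{-84}\right)} - 22372 = \frac{25046}{966 + \left(\left(-55\right) \left(- \frac{1}{84}\right) + \frac{84}{11}\right)} - 22372 = \frac{25046}{966 + \left(\frac{55}{84} + \frac{84}{11}\right)} - 22372 = \frac{25046}{966 + \frac{7661}{924}} - 22372 = \frac{25046}{\frac{900245}{924}} - 22372 = 25046 \cdot \frac{924}{900245} - 22372 = \frac{23142504}{900245} - 22372 = - \frac{20117138636}{900245}$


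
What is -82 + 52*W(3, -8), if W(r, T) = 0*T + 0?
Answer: -82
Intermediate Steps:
W(r, T) = 0 (W(r, T) = 0 + 0 = 0)
-82 + 52*W(3, -8) = -82 + 52*0 = -82 + 0 = -82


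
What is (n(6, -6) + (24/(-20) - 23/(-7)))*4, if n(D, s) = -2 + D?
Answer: 852/35 ≈ 24.343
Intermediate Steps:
(n(6, -6) + (24/(-20) - 23/(-7)))*4 = ((-2 + 6) + (24/(-20) - 23/(-7)))*4 = (4 + (24*(-1/20) - 23*(-⅐)))*4 = (4 + (-6/5 + 23/7))*4 = (4 + 73/35)*4 = (213/35)*4 = 852/35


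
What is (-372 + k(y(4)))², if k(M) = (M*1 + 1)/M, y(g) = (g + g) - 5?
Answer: 1236544/9 ≈ 1.3739e+5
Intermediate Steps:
y(g) = -5 + 2*g (y(g) = 2*g - 5 = -5 + 2*g)
k(M) = (1 + M)/M (k(M) = (M + 1)/M = (1 + M)/M)
(-372 + k(y(4)))² = (-372 + (1 + (-5 + 2*4))/(-5 + 2*4))² = (-372 + (1 + (-5 + 8))/(-5 + 8))² = (-372 + (1 + 3)/3)² = (-372 + (⅓)*4)² = (-372 + 4/3)² = (-1112/3)² = 1236544/9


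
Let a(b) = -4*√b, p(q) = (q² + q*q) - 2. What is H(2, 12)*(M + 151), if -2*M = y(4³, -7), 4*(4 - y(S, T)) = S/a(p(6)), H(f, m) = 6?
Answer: 894 - 6*√70/35 ≈ 892.57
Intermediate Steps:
p(q) = -2 + 2*q² (p(q) = (q² + q²) - 2 = 2*q² - 2 = -2 + 2*q²)
y(S, T) = 4 + S*√70/1120 (y(S, T) = 4 - S/(4*((-4*√(-2 + 2*6²)))) = 4 - S/(4*((-4*√(-2 + 2*36)))) = 4 - S/(4*((-4*√(-2 + 72)))) = 4 - S/(4*((-4*√70))) = 4 - S*(-√70/280)/4 = 4 - (-1)*S*√70/1120 = 4 + S*√70/1120)
M = -2 - √70/35 (M = -(4 + (1/1120)*4³*√70)/2 = -(4 + (1/1120)*64*√70)/2 = -(4 + 2*√70/35)/2 = -2 - √70/35 ≈ -2.2390)
H(2, 12)*(M + 151) = 6*((-2 - √70/35) + 151) = 6*(149 - √70/35) = 894 - 6*√70/35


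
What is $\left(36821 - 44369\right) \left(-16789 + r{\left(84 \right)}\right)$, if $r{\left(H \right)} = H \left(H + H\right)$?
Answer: $20205996$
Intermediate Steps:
$r{\left(H \right)} = 2 H^{2}$ ($r{\left(H \right)} = H 2 H = 2 H^{2}$)
$\left(36821 - 44369\right) \left(-16789 + r{\left(84 \right)}\right) = \left(36821 - 44369\right) \left(-16789 + 2 \cdot 84^{2}\right) = - 7548 \left(-16789 + 2 \cdot 7056\right) = - 7548 \left(-16789 + 14112\right) = \left(-7548\right) \left(-2677\right) = 20205996$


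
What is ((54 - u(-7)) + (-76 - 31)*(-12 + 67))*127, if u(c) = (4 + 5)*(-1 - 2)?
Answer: -737108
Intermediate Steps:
u(c) = -27 (u(c) = 9*(-3) = -27)
((54 - u(-7)) + (-76 - 31)*(-12 + 67))*127 = ((54 - 1*(-27)) + (-76 - 31)*(-12 + 67))*127 = ((54 + 27) - 107*55)*127 = (81 - 5885)*127 = -5804*127 = -737108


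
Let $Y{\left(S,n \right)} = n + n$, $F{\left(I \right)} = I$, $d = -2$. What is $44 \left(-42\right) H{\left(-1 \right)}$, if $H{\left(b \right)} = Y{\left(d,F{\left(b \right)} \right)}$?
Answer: $3696$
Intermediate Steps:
$Y{\left(S,n \right)} = 2 n$
$H{\left(b \right)} = 2 b$
$44 \left(-42\right) H{\left(-1 \right)} = 44 \left(-42\right) 2 \left(-1\right) = \left(-1848\right) \left(-2\right) = 3696$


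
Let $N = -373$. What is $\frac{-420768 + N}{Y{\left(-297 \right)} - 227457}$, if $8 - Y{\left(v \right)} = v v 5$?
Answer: $\frac{421141}{668494} \approx 0.62998$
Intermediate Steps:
$Y{\left(v \right)} = 8 - 5 v^{2}$ ($Y{\left(v \right)} = 8 - v v 5 = 8 - v^{2} \cdot 5 = 8 - 5 v^{2}$)
$\frac{-420768 + N}{Y{\left(-297 \right)} - 227457} = \frac{-420768 - 373}{\left(8 - 5 \left(-297\right)^{2}\right) - 227457} = - \frac{421141}{\left(8 - 441045\right) - 227457} = - \frac{421141}{-441037 - 227457} = - \frac{421141}{-668494} = \left(-421141\right) \left(- \frac{1}{668494}\right) = \frac{421141}{668494}$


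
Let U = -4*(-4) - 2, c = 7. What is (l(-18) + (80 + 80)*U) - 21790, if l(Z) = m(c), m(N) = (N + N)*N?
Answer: -19452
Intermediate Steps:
m(N) = 2*N² (m(N) = (2*N)*N = 2*N²)
U = 14 (U = 16 - 2 = 14)
l(Z) = 98 (l(Z) = 2*7² = 2*49 = 98)
(l(-18) + (80 + 80)*U) - 21790 = (98 + (80 + 80)*14) - 21790 = (98 + 160*14) - 21790 = (98 + 2240) - 21790 = 2338 - 21790 = -19452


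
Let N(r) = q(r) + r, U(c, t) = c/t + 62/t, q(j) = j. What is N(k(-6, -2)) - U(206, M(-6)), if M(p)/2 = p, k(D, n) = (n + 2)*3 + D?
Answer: 31/3 ≈ 10.333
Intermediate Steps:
k(D, n) = 6 + D + 3*n (k(D, n) = (2 + n)*3 + D = (6 + 3*n) + D = 6 + D + 3*n)
M(p) = 2*p
U(c, t) = 62/t + c/t
N(r) = 2*r (N(r) = r + r = 2*r)
N(k(-6, -2)) - U(206, M(-6)) = 2*(6 - 6 + 3*(-2)) - (62 + 206)/(2*(-6)) = 2*(6 - 6 - 6) - 268/(-12) = 2*(-6) - (-1)*268/12 = -12 - 1*(-67/3) = -12 + 67/3 = 31/3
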